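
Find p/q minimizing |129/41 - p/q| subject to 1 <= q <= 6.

19/6

Expand x = 129/41 as a continued fraction with the Euclidean algorithm:
  129 = 3*41 + 6, so a_0 = 3.
  41 = 6*6 + 5, so a_1 = 6.
  6 = 1*5 + 1, so a_2 = 1.
  5 = 5*1 + 0, so a_3 = 5.
so x = [3; 6, 1, 5].
Convergents (p_i = a_i*p_{i-1} + p_{i-2}, q_i = a_i*q_{i-1} + q_{i-2} with p_{-2}=0, p_{-1}=1, q_{-2}=1, q_{-1}=0), until the denominator exceeds 6:
  i=0: a_0=3, p_0 = 3*1 + 0 = 3, q_0 = 3*0 + 1 = 1.
  i=1: a_1=6, p_1 = 6*3 + 1 = 19, q_1 = 6*1 + 0 = 6.
  i=2: a_2=1, p_2 = 1*19 + 3 = 22, q_2 = 1*6 + 1 = 7.
q_2 = 7 > 6, so the last convergent with denominator <= 6 is p_1/q_1 = 19/6.
The closest fraction with denominator <= 6 is either p_1/q_1 or the intermediate fraction (k*p_1 + p_0)/(k*q_1 + q_0) with the largest k >= 1 whose denominator stays <= 6; these approach x as k grows, and every other convergent or intermediate fraction in range is farther away.
Largest k: floor((6 - q_0)/q_1) = floor((6 - 1)/6) = 0.
Since k = 0, no intermediate fraction beyond p_1/q_1 has denominator <= 6, so the convergent 19/6 is the closest (its error is |129*6 - 19*41|/(41*6) = 5/246).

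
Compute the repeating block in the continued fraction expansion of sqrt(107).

Write x_i = (sqrt(107) + m_i)/d_i with (m_0, d_0) = (0, 1). a_0 = floor(sqrt(107)) = 10, since 10^2 = 100 <= 107 < 121 = 11^2.
Iterate m_{i+1} = d_i*a_i - m_i, d_{i+1} = (107 - m_{i+1}^2)/d_i, a_{i+1} = floor((a_0 + m_{i+1})/d_{i+1}):
  m_1 = 1*10 - 0 = 10, d_1 = (107 - 10^2)/1 = 7/1 = 7, a_1 = floor((10 + 10)/7) = 2.
  m_2 = 7*2 - 10 = 4, d_2 = (107 - 4^2)/7 = 91/7 = 13, a_2 = floor((10 + 4)/13) = 1.
  m_3 = 13*1 - 4 = 9, d_3 = (107 - 9^2)/13 = 26/13 = 2, a_3 = floor((10 + 9)/2) = 9.
  m_4 = 2*9 - 9 = 9, d_4 = (107 - 9^2)/2 = 26/2 = 13, a_4 = floor((10 + 9)/13) = 1.
  m_5 = 13*1 - 9 = 4, d_5 = (107 - 4^2)/13 = 91/13 = 7, a_5 = floor((10 + 4)/7) = 2.
  m_6 = 7*2 - 4 = 10, d_6 = (107 - 10^2)/7 = 7/7 = 1, a_6 = floor((10 + 10)/1) = 20.
  m_7 = 1*20 - 10 = 10, d_7 = (107 - 10^2)/1 = 7/1 = 7: (m_7, d_7) = (m_1, d_1) = (10, 7), so from here the quotients repeat a_1, ..., a_6; the period length is 6.
Hence the expansion of sqrt(107) is a_0 = 10 followed by the repeating block 2, 1, 9, 1, 2, 20 (period 6).

[10; (2, 1, 9, 1, 2, 20)]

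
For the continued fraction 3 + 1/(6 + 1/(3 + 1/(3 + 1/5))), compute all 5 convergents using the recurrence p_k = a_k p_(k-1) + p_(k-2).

3/1, 19/6, 60/19, 199/63, 1055/334

Using the convergent recurrence p_i = a_i*p_{i-1} + p_{i-2}, q_i = a_i*q_{i-1} + q_{i-2} with p_{-2}=0, p_{-1}=1, q_{-2}=1, q_{-1}=0:
  i=0: a_0=3, p_0 = 3*1 + 0 = 3, q_0 = 3*0 + 1 = 1.
  i=1: a_1=6, p_1 = 6*3 + 1 = 19, q_1 = 6*1 + 0 = 6.
  i=2: a_2=3, p_2 = 3*19 + 3 = 60, q_2 = 3*6 + 1 = 19.
  i=3: a_3=3, p_3 = 3*60 + 19 = 199, q_3 = 3*19 + 6 = 63.
  i=4: a_4=5, p_4 = 5*199 + 60 = 1055, q_4 = 5*63 + 19 = 334.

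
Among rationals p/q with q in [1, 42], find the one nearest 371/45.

338/41

Expand x = 371/45 as a continued fraction with the Euclidean algorithm:
  371 = 8*45 + 11, so a_0 = 8.
  45 = 4*11 + 1, so a_1 = 4.
  11 = 11*1 + 0, so a_2 = 11.
so x = [8; 4, 11].
Convergents (p_i = a_i*p_{i-1} + p_{i-2}, q_i = a_i*q_{i-1} + q_{i-2} with p_{-2}=0, p_{-1}=1, q_{-2}=1, q_{-1}=0), until the denominator exceeds 42:
  i=0: a_0=8, p_0 = 8*1 + 0 = 8, q_0 = 8*0 + 1 = 1.
  i=1: a_1=4, p_1 = 4*8 + 1 = 33, q_1 = 4*1 + 0 = 4.
  i=2: a_2=11, p_2 = 11*33 + 8 = 371, q_2 = 11*4 + 1 = 45.
q_2 = 45 > 42, so the last convergent with denominator <= 42 is p_1/q_1 = 33/4.
The closest fraction with denominator <= 42 is either p_1/q_1 or the intermediate fraction (k*p_1 + p_0)/(k*q_1 + q_0) with the largest k >= 1 whose denominator stays <= 42; these approach x as k grows, and every other convergent or intermediate fraction in range is farther away.
Largest k: floor((42 - q_0)/q_1) = floor((42 - 1)/4) = 10.
That gives (10*33 + 8)/(10*4 + 1) = 338/41.
Compare the errors: |x - 33/4| = |371*4 - 33*45|/(45*4) = 1/180, and |x - 338/41| = |371*41 - 338*45|/(45*41) = 1/1845.
Cross-multiplying, 1*180 = 180 < 1845 = 1*1845, so 1/1845 is smaller: the intermediate fraction 338/41 is closer to x than 33/4.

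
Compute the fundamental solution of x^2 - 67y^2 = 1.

First expand sqrt(67) as a continued fraction. With x_i = (sqrt(67) + m_i)/d_i and (m_0, d_0) = (0, 1): a_0 = floor(sqrt(67)) = 8, since 8^2 = 64 <= 67 < 81 = 9^2.
Iterate m_{i+1} = d_i*a_i - m_i, d_{i+1} = (67 - m_{i+1}^2)/d_i, a_{i+1} = floor((a_0 + m_{i+1})/d_{i+1}):
  m_1 = 1*8 - 0 = 8, d_1 = (67 - 8^2)/1 = 3/1 = 3, a_1 = floor((8 + 8)/3) = 5.
  m_2 = 3*5 - 8 = 7, d_2 = (67 - 7^2)/3 = 18/3 = 6, a_2 = floor((8 + 7)/6) = 2.
  m_3 = 6*2 - 7 = 5, d_3 = (67 - 5^2)/6 = 42/6 = 7, a_3 = floor((8 + 5)/7) = 1.
  m_4 = 7*1 - 5 = 2, d_4 = (67 - 2^2)/7 = 63/7 = 9, a_4 = floor((8 + 2)/9) = 1.
  m_5 = 9*1 - 2 = 7, d_5 = (67 - 7^2)/9 = 18/9 = 2, a_5 = floor((8 + 7)/2) = 7.
  m_6 = 2*7 - 7 = 7, d_6 = (67 - 7^2)/2 = 18/2 = 9, a_6 = floor((8 + 7)/9) = 1.
  m_7 = 9*1 - 7 = 2, d_7 = (67 - 2^2)/9 = 63/9 = 7, a_7 = floor((8 + 2)/7) = 1.
  m_8 = 7*1 - 2 = 5, d_8 = (67 - 5^2)/7 = 42/7 = 6, a_8 = floor((8 + 5)/6) = 2.
  m_9 = 6*2 - 5 = 7, d_9 = (67 - 7^2)/6 = 18/6 = 3, a_9 = floor((8 + 7)/3) = 5.
  m_10 = 3*5 - 7 = 8, d_10 = (67 - 8^2)/3 = 3/3 = 1, a_10 = floor((8 + 8)/1) = 16.
  m_11 = 1*16 - 8 = 8, d_11 = (67 - 8^2)/1 = 3/1 = 3: (m_11, d_11) = (m_1, d_1) = (8, 3), so from here the quotients repeat a_1, ..., a_10; the period length is 10.
So sqrt(67) = [8; (5, 2, 1, 1, 7, 1, 1, 2, 5, 16)] with period length k = 10.
k is even, so the fundamental solution of x^2 - 67y^2 = 1 is (p_{k-1}, q_{k-1}) = (p_9, q_9); compute convergents through index 9.
Convergents (p_i = a_i*p_{i-1} + p_{i-2}, q_i = a_i*q_{i-1} + q_{i-2} with p_{-2}=0, p_{-1}=1, q_{-2}=1, q_{-1}=0):
  i=0: a_0=8, p_0 = 8*1 + 0 = 8, q_0 = 8*0 + 1 = 1.
  i=1: a_1=5, p_1 = 5*8 + 1 = 41, q_1 = 5*1 + 0 = 5.
  i=2: a_2=2, p_2 = 2*41 + 8 = 90, q_2 = 2*5 + 1 = 11.
  i=3: a_3=1, p_3 = 1*90 + 41 = 131, q_3 = 1*11 + 5 = 16.
  i=4: a_4=1, p_4 = 1*131 + 90 = 221, q_4 = 1*16 + 11 = 27.
  i=5: a_5=7, p_5 = 7*221 + 131 = 1678, q_5 = 7*27 + 16 = 205.
  i=6: a_6=1, p_6 = 1*1678 + 221 = 1899, q_6 = 1*205 + 27 = 232.
  i=7: a_7=1, p_7 = 1*1899 + 1678 = 3577, q_7 = 1*232 + 205 = 437.
  i=8: a_8=2, p_8 = 2*3577 + 1899 = 9053, q_8 = 2*437 + 232 = 1106.
  i=9: a_9=5, p_9 = 5*9053 + 3577 = 48842, q_9 = 5*1106 + 437 = 5967.
Check: 48842^2 - 67*5967^2 = 2385540964 - 2385540963 = 1, so (x, y) = (48842, 5967) solves the equation, and by the theorem it is the least positive solution.

(x, y) = (48842, 5967)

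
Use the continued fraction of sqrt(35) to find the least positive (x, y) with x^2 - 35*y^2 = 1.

(x, y) = (6, 1)

First expand sqrt(35) as a continued fraction. With x_i = (sqrt(35) + m_i)/d_i and (m_0, d_0) = (0, 1): a_0 = floor(sqrt(35)) = 5, since 5^2 = 25 <= 35 < 36 = 6^2.
Iterate m_{i+1} = d_i*a_i - m_i, d_{i+1} = (35 - m_{i+1}^2)/d_i, a_{i+1} = floor((a_0 + m_{i+1})/d_{i+1}):
  m_1 = 1*5 - 0 = 5, d_1 = (35 - 5^2)/1 = 10/1 = 10, a_1 = floor((5 + 5)/10) = 1.
  m_2 = 10*1 - 5 = 5, d_2 = (35 - 5^2)/10 = 10/10 = 1, a_2 = floor((5 + 5)/1) = 10.
  m_3 = 1*10 - 5 = 5, d_3 = (35 - 5^2)/1 = 10/1 = 10: (m_3, d_3) = (m_1, d_1) = (5, 10), so from here the quotients repeat a_1, a_2; the period length is 2.
So sqrt(35) = [5; (1, 10)] with period length k = 2.
k is even, so the fundamental solution of x^2 - 35y^2 = 1 is (p_{k-1}, q_{k-1}) = (p_1, q_1); compute convergents through index 1.
Convergents (p_i = a_i*p_{i-1} + p_{i-2}, q_i = a_i*q_{i-1} + q_{i-2} with p_{-2}=0, p_{-1}=1, q_{-2}=1, q_{-1}=0):
  i=0: a_0=5, p_0 = 5*1 + 0 = 5, q_0 = 5*0 + 1 = 1.
  i=1: a_1=1, p_1 = 1*5 + 1 = 6, q_1 = 1*1 + 0 = 1.
Check: 6^2 - 35*1^2 = 36 - 35 = 1, so (x, y) = (6, 1) solves the equation, and by the theorem it is the least positive solution.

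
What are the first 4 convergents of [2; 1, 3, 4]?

2/1, 3/1, 11/4, 47/17

Using the convergent recurrence p_i = a_i*p_{i-1} + p_{i-2}, q_i = a_i*q_{i-1} + q_{i-2} with p_{-2}=0, p_{-1}=1, q_{-2}=1, q_{-1}=0:
  i=0: a_0=2, p_0 = 2*1 + 0 = 2, q_0 = 2*0 + 1 = 1.
  i=1: a_1=1, p_1 = 1*2 + 1 = 3, q_1 = 1*1 + 0 = 1.
  i=2: a_2=3, p_2 = 3*3 + 2 = 11, q_2 = 3*1 + 1 = 4.
  i=3: a_3=4, p_3 = 4*11 + 3 = 47, q_3 = 4*4 + 1 = 17.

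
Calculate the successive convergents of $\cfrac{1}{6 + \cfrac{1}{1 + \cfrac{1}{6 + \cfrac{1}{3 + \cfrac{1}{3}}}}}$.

Using the convergent recurrence p_i = a_i*p_{i-1} + p_{i-2}, q_i = a_i*q_{i-1} + q_{i-2} with p_{-2}=0, p_{-1}=1, q_{-2}=1, q_{-1}=0:
  i=0: a_0=0, p_0 = 0*1 + 0 = 0, q_0 = 0*0 + 1 = 1.
  i=1: a_1=6, p_1 = 6*0 + 1 = 1, q_1 = 6*1 + 0 = 6.
  i=2: a_2=1, p_2 = 1*1 + 0 = 1, q_2 = 1*6 + 1 = 7.
  i=3: a_3=6, p_3 = 6*1 + 1 = 7, q_3 = 6*7 + 6 = 48.
  i=4: a_4=3, p_4 = 3*7 + 1 = 22, q_4 = 3*48 + 7 = 151.
  i=5: a_5=3, p_5 = 3*22 + 7 = 73, q_5 = 3*151 + 48 = 501.

0/1, 1/6, 1/7, 7/48, 22/151, 73/501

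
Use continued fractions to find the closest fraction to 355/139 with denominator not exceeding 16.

Expand x = 355/139 as a continued fraction with the Euclidean algorithm:
  355 = 2*139 + 77, so a_0 = 2.
  139 = 1*77 + 62, so a_1 = 1.
  77 = 1*62 + 15, so a_2 = 1.
  62 = 4*15 + 2, so a_3 = 4.
  15 = 7*2 + 1, so a_4 = 7.
  2 = 2*1 + 0, so a_5 = 2.
so x = [2; 1, 1, 4, 7, 2].
Convergents (p_i = a_i*p_{i-1} + p_{i-2}, q_i = a_i*q_{i-1} + q_{i-2} with p_{-2}=0, p_{-1}=1, q_{-2}=1, q_{-1}=0), until the denominator exceeds 16:
  i=0: a_0=2, p_0 = 2*1 + 0 = 2, q_0 = 2*0 + 1 = 1.
  i=1: a_1=1, p_1 = 1*2 + 1 = 3, q_1 = 1*1 + 0 = 1.
  i=2: a_2=1, p_2 = 1*3 + 2 = 5, q_2 = 1*1 + 1 = 2.
  i=3: a_3=4, p_3 = 4*5 + 3 = 23, q_3 = 4*2 + 1 = 9.
  i=4: a_4=7, p_4 = 7*23 + 5 = 166, q_4 = 7*9 + 2 = 65.
q_4 = 65 > 16, so the last convergent with denominator <= 16 is p_3/q_3 = 23/9.
The closest fraction with denominator <= 16 is either p_3/q_3 or the intermediate fraction (k*p_3 + p_2)/(k*q_3 + q_2) with the largest k >= 1 whose denominator stays <= 16; these approach x as k grows, and every other convergent or intermediate fraction in range is farther away.
Largest k: floor((16 - q_2)/q_3) = floor((16 - 2)/9) = 1.
That gives (1*23 + 5)/(1*9 + 2) = 28/11.
Compare the errors: |x - 23/9| = |355*9 - 23*139|/(139*9) = 2/1251, and |x - 28/11| = |355*11 - 28*139|/(139*11) = 13/1529.
Cross-multiplying, 2*1529 = 3058 < 16263 = 13*1251, so 2/1251 is smaller: the convergent 23/9 is closer to x than 28/11.

23/9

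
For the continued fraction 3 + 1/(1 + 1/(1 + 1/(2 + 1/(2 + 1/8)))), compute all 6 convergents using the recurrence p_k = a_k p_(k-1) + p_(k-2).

Using the convergent recurrence p_i = a_i*p_{i-1} + p_{i-2}, q_i = a_i*q_{i-1} + q_{i-2} with p_{-2}=0, p_{-1}=1, q_{-2}=1, q_{-1}=0:
  i=0: a_0=3, p_0 = 3*1 + 0 = 3, q_0 = 3*0 + 1 = 1.
  i=1: a_1=1, p_1 = 1*3 + 1 = 4, q_1 = 1*1 + 0 = 1.
  i=2: a_2=1, p_2 = 1*4 + 3 = 7, q_2 = 1*1 + 1 = 2.
  i=3: a_3=2, p_3 = 2*7 + 4 = 18, q_3 = 2*2 + 1 = 5.
  i=4: a_4=2, p_4 = 2*18 + 7 = 43, q_4 = 2*5 + 2 = 12.
  i=5: a_5=8, p_5 = 8*43 + 18 = 362, q_5 = 8*12 + 5 = 101.

3/1, 4/1, 7/2, 18/5, 43/12, 362/101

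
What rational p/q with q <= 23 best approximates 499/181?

58/21

Expand x = 499/181 as a continued fraction with the Euclidean algorithm:
  499 = 2*181 + 137, so a_0 = 2.
  181 = 1*137 + 44, so a_1 = 1.
  137 = 3*44 + 5, so a_2 = 3.
  44 = 8*5 + 4, so a_3 = 8.
  5 = 1*4 + 1, so a_4 = 1.
  4 = 4*1 + 0, so a_5 = 4.
so x = [2; 1, 3, 8, 1, 4].
Convergents (p_i = a_i*p_{i-1} + p_{i-2}, q_i = a_i*q_{i-1} + q_{i-2} with p_{-2}=0, p_{-1}=1, q_{-2}=1, q_{-1}=0), until the denominator exceeds 23:
  i=0: a_0=2, p_0 = 2*1 + 0 = 2, q_0 = 2*0 + 1 = 1.
  i=1: a_1=1, p_1 = 1*2 + 1 = 3, q_1 = 1*1 + 0 = 1.
  i=2: a_2=3, p_2 = 3*3 + 2 = 11, q_2 = 3*1 + 1 = 4.
  i=3: a_3=8, p_3 = 8*11 + 3 = 91, q_3 = 8*4 + 1 = 33.
q_3 = 33 > 23, so the last convergent with denominator <= 23 is p_2/q_2 = 11/4.
The closest fraction with denominator <= 23 is either p_2/q_2 or the intermediate fraction (k*p_2 + p_1)/(k*q_2 + q_1) with the largest k >= 1 whose denominator stays <= 23; these approach x as k grows, and every other convergent or intermediate fraction in range is farther away.
Largest k: floor((23 - q_1)/q_2) = floor((23 - 1)/4) = 5.
That gives (5*11 + 3)/(5*4 + 1) = 58/21.
Compare the errors: |x - 11/4| = |499*4 - 11*181|/(181*4) = 5/724, and |x - 58/21| = |499*21 - 58*181|/(181*21) = 19/3801.
Cross-multiplying, 19*724 = 13756 < 19005 = 5*3801, so 19/3801 is smaller: the intermediate fraction 58/21 is closer to x than 11/4.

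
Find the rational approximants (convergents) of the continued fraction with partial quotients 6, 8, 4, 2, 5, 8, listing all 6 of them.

6/1, 49/8, 202/33, 453/74, 2467/403, 20189/3298

Using the convergent recurrence p_i = a_i*p_{i-1} + p_{i-2}, q_i = a_i*q_{i-1} + q_{i-2} with p_{-2}=0, p_{-1}=1, q_{-2}=1, q_{-1}=0:
  i=0: a_0=6, p_0 = 6*1 + 0 = 6, q_0 = 6*0 + 1 = 1.
  i=1: a_1=8, p_1 = 8*6 + 1 = 49, q_1 = 8*1 + 0 = 8.
  i=2: a_2=4, p_2 = 4*49 + 6 = 202, q_2 = 4*8 + 1 = 33.
  i=3: a_3=2, p_3 = 2*202 + 49 = 453, q_3 = 2*33 + 8 = 74.
  i=4: a_4=5, p_4 = 5*453 + 202 = 2467, q_4 = 5*74 + 33 = 403.
  i=5: a_5=8, p_5 = 8*2467 + 453 = 20189, q_5 = 8*403 + 74 = 3298.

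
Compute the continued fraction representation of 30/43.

[0; 1, 2, 3, 4]

Run the Euclidean algorithm on 30 and 43; the successive quotients are the partial quotients a_0, a_1, ... (each step inverts the fractional part left over by the previous one):
  30 = 0*43 + 30, so a_0 = 0.
  43 = 1*30 + 13, so a_1 = 1.
  30 = 2*13 + 4, so a_2 = 2.
  13 = 3*4 + 1, so a_3 = 3.
  4 = 4*1 + 0, so a_4 = 4.
The remainder reaches 0 after 5 divisions, so the expansion has 5 partial quotients, read off in order.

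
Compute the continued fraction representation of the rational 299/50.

Run the Euclidean algorithm on 299 and 50; the successive quotients are the partial quotients a_0, a_1, ... (each step inverts the fractional part left over by the previous one):
  299 = 5*50 + 49, so a_0 = 5.
  50 = 1*49 + 1, so a_1 = 1.
  49 = 49*1 + 0, so a_2 = 49.
The remainder reaches 0 after 3 divisions, so the expansion has 3 partial quotients, read off in order.

[5; 1, 49]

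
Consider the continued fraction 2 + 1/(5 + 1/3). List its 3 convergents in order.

Using the convergent recurrence p_i = a_i*p_{i-1} + p_{i-2}, q_i = a_i*q_{i-1} + q_{i-2} with p_{-2}=0, p_{-1}=1, q_{-2}=1, q_{-1}=0:
  i=0: a_0=2, p_0 = 2*1 + 0 = 2, q_0 = 2*0 + 1 = 1.
  i=1: a_1=5, p_1 = 5*2 + 1 = 11, q_1 = 5*1 + 0 = 5.
  i=2: a_2=3, p_2 = 3*11 + 2 = 35, q_2 = 3*5 + 1 = 16.

2/1, 11/5, 35/16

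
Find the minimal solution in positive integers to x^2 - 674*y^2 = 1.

(x, y) = (675, 26)

First expand sqrt(674) as a continued fraction. With x_i = (sqrt(674) + m_i)/d_i and (m_0, d_0) = (0, 1): a_0 = floor(sqrt(674)) = 25, since 25^2 = 625 <= 674 < 676 = 26^2.
Iterate m_{i+1} = d_i*a_i - m_i, d_{i+1} = (674 - m_{i+1}^2)/d_i, a_{i+1} = floor((a_0 + m_{i+1})/d_{i+1}):
  m_1 = 1*25 - 0 = 25, d_1 = (674 - 25^2)/1 = 49/1 = 49, a_1 = floor((25 + 25)/49) = 1.
  m_2 = 49*1 - 25 = 24, d_2 = (674 - 24^2)/49 = 98/49 = 2, a_2 = floor((25 + 24)/2) = 24.
  m_3 = 2*24 - 24 = 24, d_3 = (674 - 24^2)/2 = 98/2 = 49, a_3 = floor((25 + 24)/49) = 1.
  m_4 = 49*1 - 24 = 25, d_4 = (674 - 25^2)/49 = 49/49 = 1, a_4 = floor((25 + 25)/1) = 50.
  m_5 = 1*50 - 25 = 25, d_5 = (674 - 25^2)/1 = 49/1 = 49: (m_5, d_5) = (m_1, d_1) = (25, 49), so from here the quotients repeat a_1, ..., a_4; the period length is 4.
So sqrt(674) = [25; (1, 24, 1, 50)] with period length k = 4.
k is even, so the fundamental solution of x^2 - 674y^2 = 1 is (p_{k-1}, q_{k-1}) = (p_3, q_3); compute convergents through index 3.
Convergents (p_i = a_i*p_{i-1} + p_{i-2}, q_i = a_i*q_{i-1} + q_{i-2} with p_{-2}=0, p_{-1}=1, q_{-2}=1, q_{-1}=0):
  i=0: a_0=25, p_0 = 25*1 + 0 = 25, q_0 = 25*0 + 1 = 1.
  i=1: a_1=1, p_1 = 1*25 + 1 = 26, q_1 = 1*1 + 0 = 1.
  i=2: a_2=24, p_2 = 24*26 + 25 = 649, q_2 = 24*1 + 1 = 25.
  i=3: a_3=1, p_3 = 1*649 + 26 = 675, q_3 = 1*25 + 1 = 26.
Check: 675^2 - 674*26^2 = 455625 - 455624 = 1, so (x, y) = (675, 26) solves the equation, and by the theorem it is the least positive solution.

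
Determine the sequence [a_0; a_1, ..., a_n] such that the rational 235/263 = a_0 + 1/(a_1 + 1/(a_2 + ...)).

[0; 1, 8, 2, 1, 1, 5]

Run the Euclidean algorithm on 235 and 263; the successive quotients are the partial quotients a_0, a_1, ... (each step inverts the fractional part left over by the previous one):
  235 = 0*263 + 235, so a_0 = 0.
  263 = 1*235 + 28, so a_1 = 1.
  235 = 8*28 + 11, so a_2 = 8.
  28 = 2*11 + 6, so a_3 = 2.
  11 = 1*6 + 5, so a_4 = 1.
  6 = 1*5 + 1, so a_5 = 1.
  5 = 5*1 + 0, so a_6 = 5.
The remainder reaches 0 after 7 divisions, so the expansion has 7 partial quotients, read off in order.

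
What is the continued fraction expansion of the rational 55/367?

Run the Euclidean algorithm on 55 and 367; the successive quotients are the partial quotients a_0, a_1, ... (each step inverts the fractional part left over by the previous one):
  55 = 0*367 + 55, so a_0 = 0.
  367 = 6*55 + 37, so a_1 = 6.
  55 = 1*37 + 18, so a_2 = 1.
  37 = 2*18 + 1, so a_3 = 2.
  18 = 18*1 + 0, so a_4 = 18.
The remainder reaches 0 after 5 divisions, so the expansion has 5 partial quotients, read off in order.

[0; 6, 1, 2, 18]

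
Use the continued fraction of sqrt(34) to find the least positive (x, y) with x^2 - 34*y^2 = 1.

First expand sqrt(34) as a continued fraction. With x_i = (sqrt(34) + m_i)/d_i and (m_0, d_0) = (0, 1): a_0 = floor(sqrt(34)) = 5, since 5^2 = 25 <= 34 < 36 = 6^2.
Iterate m_{i+1} = d_i*a_i - m_i, d_{i+1} = (34 - m_{i+1}^2)/d_i, a_{i+1} = floor((a_0 + m_{i+1})/d_{i+1}):
  m_1 = 1*5 - 0 = 5, d_1 = (34 - 5^2)/1 = 9/1 = 9, a_1 = floor((5 + 5)/9) = 1.
  m_2 = 9*1 - 5 = 4, d_2 = (34 - 4^2)/9 = 18/9 = 2, a_2 = floor((5 + 4)/2) = 4.
  m_3 = 2*4 - 4 = 4, d_3 = (34 - 4^2)/2 = 18/2 = 9, a_3 = floor((5 + 4)/9) = 1.
  m_4 = 9*1 - 4 = 5, d_4 = (34 - 5^2)/9 = 9/9 = 1, a_4 = floor((5 + 5)/1) = 10.
  m_5 = 1*10 - 5 = 5, d_5 = (34 - 5^2)/1 = 9/1 = 9: (m_5, d_5) = (m_1, d_1) = (5, 9), so from here the quotients repeat a_1, ..., a_4; the period length is 4.
So sqrt(34) = [5; (1, 4, 1, 10)] with period length k = 4.
k is even, so the fundamental solution of x^2 - 34y^2 = 1 is (p_{k-1}, q_{k-1}) = (p_3, q_3); compute convergents through index 3.
Convergents (p_i = a_i*p_{i-1} + p_{i-2}, q_i = a_i*q_{i-1} + q_{i-2} with p_{-2}=0, p_{-1}=1, q_{-2}=1, q_{-1}=0):
  i=0: a_0=5, p_0 = 5*1 + 0 = 5, q_0 = 5*0 + 1 = 1.
  i=1: a_1=1, p_1 = 1*5 + 1 = 6, q_1 = 1*1 + 0 = 1.
  i=2: a_2=4, p_2 = 4*6 + 5 = 29, q_2 = 4*1 + 1 = 5.
  i=3: a_3=1, p_3 = 1*29 + 6 = 35, q_3 = 1*5 + 1 = 6.
Check: 35^2 - 34*6^2 = 1225 - 1224 = 1, so (x, y) = (35, 6) solves the equation, and by the theorem it is the least positive solution.

(x, y) = (35, 6)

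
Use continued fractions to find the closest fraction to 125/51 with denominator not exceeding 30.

Expand x = 125/51 as a continued fraction with the Euclidean algorithm:
  125 = 2*51 + 23, so a_0 = 2.
  51 = 2*23 + 5, so a_1 = 2.
  23 = 4*5 + 3, so a_2 = 4.
  5 = 1*3 + 2, so a_3 = 1.
  3 = 1*2 + 1, so a_4 = 1.
  2 = 2*1 + 0, so a_5 = 2.
so x = [2; 2, 4, 1, 1, 2].
Convergents (p_i = a_i*p_{i-1} + p_{i-2}, q_i = a_i*q_{i-1} + q_{i-2} with p_{-2}=0, p_{-1}=1, q_{-2}=1, q_{-1}=0), until the denominator exceeds 30:
  i=0: a_0=2, p_0 = 2*1 + 0 = 2, q_0 = 2*0 + 1 = 1.
  i=1: a_1=2, p_1 = 2*2 + 1 = 5, q_1 = 2*1 + 0 = 2.
  i=2: a_2=4, p_2 = 4*5 + 2 = 22, q_2 = 4*2 + 1 = 9.
  i=3: a_3=1, p_3 = 1*22 + 5 = 27, q_3 = 1*9 + 2 = 11.
  i=4: a_4=1, p_4 = 1*27 + 22 = 49, q_4 = 1*11 + 9 = 20.
  i=5: a_5=2, p_5 = 2*49 + 27 = 125, q_5 = 2*20 + 11 = 51.
q_5 = 51 > 30, so the last convergent with denominator <= 30 is p_4/q_4 = 49/20.
The closest fraction with denominator <= 30 is either p_4/q_4 or the intermediate fraction (k*p_4 + p_3)/(k*q_4 + q_3) with the largest k >= 1 whose denominator stays <= 30; these approach x as k grows, and every other convergent or intermediate fraction in range is farther away.
Largest k: floor((30 - q_3)/q_4) = floor((30 - 11)/20) = 0.
Since k = 0, no intermediate fraction beyond p_4/q_4 has denominator <= 30, so the convergent 49/20 is the closest (its error is |125*20 - 49*51|/(51*20) = 1/1020).

49/20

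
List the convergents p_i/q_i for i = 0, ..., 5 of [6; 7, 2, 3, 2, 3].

Using the convergent recurrence p_i = a_i*p_{i-1} + p_{i-2}, q_i = a_i*q_{i-1} + q_{i-2} with p_{-2}=0, p_{-1}=1, q_{-2}=1, q_{-1}=0:
  i=0: a_0=6, p_0 = 6*1 + 0 = 6, q_0 = 6*0 + 1 = 1.
  i=1: a_1=7, p_1 = 7*6 + 1 = 43, q_1 = 7*1 + 0 = 7.
  i=2: a_2=2, p_2 = 2*43 + 6 = 92, q_2 = 2*7 + 1 = 15.
  i=3: a_3=3, p_3 = 3*92 + 43 = 319, q_3 = 3*15 + 7 = 52.
  i=4: a_4=2, p_4 = 2*319 + 92 = 730, q_4 = 2*52 + 15 = 119.
  i=5: a_5=3, p_5 = 3*730 + 319 = 2509, q_5 = 3*119 + 52 = 409.

6/1, 43/7, 92/15, 319/52, 730/119, 2509/409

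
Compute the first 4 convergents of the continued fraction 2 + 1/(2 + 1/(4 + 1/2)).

2/1, 5/2, 22/9, 49/20

Using the convergent recurrence p_i = a_i*p_{i-1} + p_{i-2}, q_i = a_i*q_{i-1} + q_{i-2} with p_{-2}=0, p_{-1}=1, q_{-2}=1, q_{-1}=0:
  i=0: a_0=2, p_0 = 2*1 + 0 = 2, q_0 = 2*0 + 1 = 1.
  i=1: a_1=2, p_1 = 2*2 + 1 = 5, q_1 = 2*1 + 0 = 2.
  i=2: a_2=4, p_2 = 4*5 + 2 = 22, q_2 = 4*2 + 1 = 9.
  i=3: a_3=2, p_3 = 2*22 + 5 = 49, q_3 = 2*9 + 2 = 20.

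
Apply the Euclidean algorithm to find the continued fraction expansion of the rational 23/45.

[0; 1, 1, 22]

Run the Euclidean algorithm on 23 and 45; the successive quotients are the partial quotients a_0, a_1, ... (each step inverts the fractional part left over by the previous one):
  23 = 0*45 + 23, so a_0 = 0.
  45 = 1*23 + 22, so a_1 = 1.
  23 = 1*22 + 1, so a_2 = 1.
  22 = 22*1 + 0, so a_3 = 22.
The remainder reaches 0 after 4 divisions, so the expansion has 4 partial quotients, read off in order.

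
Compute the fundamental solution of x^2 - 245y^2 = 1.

First expand sqrt(245) as a continued fraction. With x_i = (sqrt(245) + m_i)/d_i and (m_0, d_0) = (0, 1): a_0 = floor(sqrt(245)) = 15, since 15^2 = 225 <= 245 < 256 = 16^2.
Iterate m_{i+1} = d_i*a_i - m_i, d_{i+1} = (245 - m_{i+1}^2)/d_i, a_{i+1} = floor((a_0 + m_{i+1})/d_{i+1}):
  m_1 = 1*15 - 0 = 15, d_1 = (245 - 15^2)/1 = 20/1 = 20, a_1 = floor((15 + 15)/20) = 1.
  m_2 = 20*1 - 15 = 5, d_2 = (245 - 5^2)/20 = 220/20 = 11, a_2 = floor((15 + 5)/11) = 1.
  m_3 = 11*1 - 5 = 6, d_3 = (245 - 6^2)/11 = 209/11 = 19, a_3 = floor((15 + 6)/19) = 1.
  m_4 = 19*1 - 6 = 13, d_4 = (245 - 13^2)/19 = 76/19 = 4, a_4 = floor((15 + 13)/4) = 7.
  m_5 = 4*7 - 13 = 15, d_5 = (245 - 15^2)/4 = 20/4 = 5, a_5 = floor((15 + 15)/5) = 6.
  m_6 = 5*6 - 15 = 15, d_6 = (245 - 15^2)/5 = 20/5 = 4, a_6 = floor((15 + 15)/4) = 7.
  m_7 = 4*7 - 15 = 13, d_7 = (245 - 13^2)/4 = 76/4 = 19, a_7 = floor((15 + 13)/19) = 1.
  m_8 = 19*1 - 13 = 6, d_8 = (245 - 6^2)/19 = 209/19 = 11, a_8 = floor((15 + 6)/11) = 1.
  m_9 = 11*1 - 6 = 5, d_9 = (245 - 5^2)/11 = 220/11 = 20, a_9 = floor((15 + 5)/20) = 1.
  m_10 = 20*1 - 5 = 15, d_10 = (245 - 15^2)/20 = 20/20 = 1, a_10 = floor((15 + 15)/1) = 30.
  m_11 = 1*30 - 15 = 15, d_11 = (245 - 15^2)/1 = 20/1 = 20: (m_11, d_11) = (m_1, d_1) = (15, 20), so from here the quotients repeat a_1, ..., a_10; the period length is 10.
So sqrt(245) = [15; (1, 1, 1, 7, 6, 7, 1, 1, 1, 30)] with period length k = 10.
k is even, so the fundamental solution of x^2 - 245y^2 = 1 is (p_{k-1}, q_{k-1}) = (p_9, q_9); compute convergents through index 9.
Convergents (p_i = a_i*p_{i-1} + p_{i-2}, q_i = a_i*q_{i-1} + q_{i-2} with p_{-2}=0, p_{-1}=1, q_{-2}=1, q_{-1}=0):
  i=0: a_0=15, p_0 = 15*1 + 0 = 15, q_0 = 15*0 + 1 = 1.
  i=1: a_1=1, p_1 = 1*15 + 1 = 16, q_1 = 1*1 + 0 = 1.
  i=2: a_2=1, p_2 = 1*16 + 15 = 31, q_2 = 1*1 + 1 = 2.
  i=3: a_3=1, p_3 = 1*31 + 16 = 47, q_3 = 1*2 + 1 = 3.
  i=4: a_4=7, p_4 = 7*47 + 31 = 360, q_4 = 7*3 + 2 = 23.
  i=5: a_5=6, p_5 = 6*360 + 47 = 2207, q_5 = 6*23 + 3 = 141.
  i=6: a_6=7, p_6 = 7*2207 + 360 = 15809, q_6 = 7*141 + 23 = 1010.
  i=7: a_7=1, p_7 = 1*15809 + 2207 = 18016, q_7 = 1*1010 + 141 = 1151.
  i=8: a_8=1, p_8 = 1*18016 + 15809 = 33825, q_8 = 1*1151 + 1010 = 2161.
  i=9: a_9=1, p_9 = 1*33825 + 18016 = 51841, q_9 = 1*2161 + 1151 = 3312.
Check: 51841^2 - 245*3312^2 = 2687489281 - 2687489280 = 1, so (x, y) = (51841, 3312) solves the equation, and by the theorem it is the least positive solution.

(x, y) = (51841, 3312)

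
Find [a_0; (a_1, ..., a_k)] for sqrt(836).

[28; (1, 10, 1, 1, 2, 1, 1, 10, 1, 56)]

Write x_i = (sqrt(836) + m_i)/d_i with (m_0, d_0) = (0, 1). a_0 = floor(sqrt(836)) = 28, since 28^2 = 784 <= 836 < 841 = 29^2.
Iterate m_{i+1} = d_i*a_i - m_i, d_{i+1} = (836 - m_{i+1}^2)/d_i, a_{i+1} = floor((a_0 + m_{i+1})/d_{i+1}):
  m_1 = 1*28 - 0 = 28, d_1 = (836 - 28^2)/1 = 52/1 = 52, a_1 = floor((28 + 28)/52) = 1.
  m_2 = 52*1 - 28 = 24, d_2 = (836 - 24^2)/52 = 260/52 = 5, a_2 = floor((28 + 24)/5) = 10.
  m_3 = 5*10 - 24 = 26, d_3 = (836 - 26^2)/5 = 160/5 = 32, a_3 = floor((28 + 26)/32) = 1.
  m_4 = 32*1 - 26 = 6, d_4 = (836 - 6^2)/32 = 800/32 = 25, a_4 = floor((28 + 6)/25) = 1.
  m_5 = 25*1 - 6 = 19, d_5 = (836 - 19^2)/25 = 475/25 = 19, a_5 = floor((28 + 19)/19) = 2.
  m_6 = 19*2 - 19 = 19, d_6 = (836 - 19^2)/19 = 475/19 = 25, a_6 = floor((28 + 19)/25) = 1.
  m_7 = 25*1 - 19 = 6, d_7 = (836 - 6^2)/25 = 800/25 = 32, a_7 = floor((28 + 6)/32) = 1.
  m_8 = 32*1 - 6 = 26, d_8 = (836 - 26^2)/32 = 160/32 = 5, a_8 = floor((28 + 26)/5) = 10.
  m_9 = 5*10 - 26 = 24, d_9 = (836 - 24^2)/5 = 260/5 = 52, a_9 = floor((28 + 24)/52) = 1.
  m_10 = 52*1 - 24 = 28, d_10 = (836 - 28^2)/52 = 52/52 = 1, a_10 = floor((28 + 28)/1) = 56.
  m_11 = 1*56 - 28 = 28, d_11 = (836 - 28^2)/1 = 52/1 = 52: (m_11, d_11) = (m_1, d_1) = (28, 52), so from here the quotients repeat a_1, ..., a_10; the period length is 10.
Hence the expansion of sqrt(836) is a_0 = 28 followed by the repeating block 1, 10, 1, 1, 2, 1, 1, 10, 1, 56 (period 10).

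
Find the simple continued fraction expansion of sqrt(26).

Write x_i = (sqrt(26) + m_i)/d_i with (m_0, d_0) = (0, 1). a_0 = floor(sqrt(26)) = 5, since 5^2 = 25 <= 26 < 36 = 6^2.
Iterate m_{i+1} = d_i*a_i - m_i, d_{i+1} = (26 - m_{i+1}^2)/d_i, a_{i+1} = floor((a_0 + m_{i+1})/d_{i+1}):
  m_1 = 1*5 - 0 = 5, d_1 = (26 - 5^2)/1 = 1/1 = 1, a_1 = floor((5 + 5)/1) = 10.
  m_2 = 1*10 - 5 = 5, d_2 = (26 - 5^2)/1 = 1/1 = 1: (m_2, d_2) = (m_1, d_1) = (5, 1), so from here the quotient a_1 repeats; the period length is 1.
Hence the expansion of sqrt(26) is a_0 = 5 followed by the repeating block 10 (period 1).

[5; (10)]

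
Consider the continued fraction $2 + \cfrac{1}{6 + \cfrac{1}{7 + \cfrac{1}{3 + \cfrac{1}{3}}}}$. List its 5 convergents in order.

2/1, 13/6, 93/43, 292/135, 969/448

Using the convergent recurrence p_i = a_i*p_{i-1} + p_{i-2}, q_i = a_i*q_{i-1} + q_{i-2} with p_{-2}=0, p_{-1}=1, q_{-2}=1, q_{-1}=0:
  i=0: a_0=2, p_0 = 2*1 + 0 = 2, q_0 = 2*0 + 1 = 1.
  i=1: a_1=6, p_1 = 6*2 + 1 = 13, q_1 = 6*1 + 0 = 6.
  i=2: a_2=7, p_2 = 7*13 + 2 = 93, q_2 = 7*6 + 1 = 43.
  i=3: a_3=3, p_3 = 3*93 + 13 = 292, q_3 = 3*43 + 6 = 135.
  i=4: a_4=3, p_4 = 3*292 + 93 = 969, q_4 = 3*135 + 43 = 448.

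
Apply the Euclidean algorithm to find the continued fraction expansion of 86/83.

Run the Euclidean algorithm on 86 and 83; the successive quotients are the partial quotients a_0, a_1, ... (each step inverts the fractional part left over by the previous one):
  86 = 1*83 + 3, so a_0 = 1.
  83 = 27*3 + 2, so a_1 = 27.
  3 = 1*2 + 1, so a_2 = 1.
  2 = 2*1 + 0, so a_3 = 2.
The remainder reaches 0 after 4 divisions, so the expansion has 4 partial quotients, read off in order.

[1; 27, 1, 2]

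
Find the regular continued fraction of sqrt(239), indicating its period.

Write x_i = (sqrt(239) + m_i)/d_i with (m_0, d_0) = (0, 1). a_0 = floor(sqrt(239)) = 15, since 15^2 = 225 <= 239 < 256 = 16^2.
Iterate m_{i+1} = d_i*a_i - m_i, d_{i+1} = (239 - m_{i+1}^2)/d_i, a_{i+1} = floor((a_0 + m_{i+1})/d_{i+1}):
  m_1 = 1*15 - 0 = 15, d_1 = (239 - 15^2)/1 = 14/1 = 14, a_1 = floor((15 + 15)/14) = 2.
  m_2 = 14*2 - 15 = 13, d_2 = (239 - 13^2)/14 = 70/14 = 5, a_2 = floor((15 + 13)/5) = 5.
  m_3 = 5*5 - 13 = 12, d_3 = (239 - 12^2)/5 = 95/5 = 19, a_3 = floor((15 + 12)/19) = 1.
  m_4 = 19*1 - 12 = 7, d_4 = (239 - 7^2)/19 = 190/19 = 10, a_4 = floor((15 + 7)/10) = 2.
  m_5 = 10*2 - 7 = 13, d_5 = (239 - 13^2)/10 = 70/10 = 7, a_5 = floor((15 + 13)/7) = 4.
  m_6 = 7*4 - 13 = 15, d_6 = (239 - 15^2)/7 = 14/7 = 2, a_6 = floor((15 + 15)/2) = 15.
  m_7 = 2*15 - 15 = 15, d_7 = (239 - 15^2)/2 = 14/2 = 7, a_7 = floor((15 + 15)/7) = 4.
  m_8 = 7*4 - 15 = 13, d_8 = (239 - 13^2)/7 = 70/7 = 10, a_8 = floor((15 + 13)/10) = 2.
  m_9 = 10*2 - 13 = 7, d_9 = (239 - 7^2)/10 = 190/10 = 19, a_9 = floor((15 + 7)/19) = 1.
  m_10 = 19*1 - 7 = 12, d_10 = (239 - 12^2)/19 = 95/19 = 5, a_10 = floor((15 + 12)/5) = 5.
  m_11 = 5*5 - 12 = 13, d_11 = (239 - 13^2)/5 = 70/5 = 14, a_11 = floor((15 + 13)/14) = 2.
  m_12 = 14*2 - 13 = 15, d_12 = (239 - 15^2)/14 = 14/14 = 1, a_12 = floor((15 + 15)/1) = 30.
  m_13 = 1*30 - 15 = 15, d_13 = (239 - 15^2)/1 = 14/1 = 14: (m_13, d_13) = (m_1, d_1) = (15, 14), so from here the quotients repeat a_1, ..., a_12; the period length is 12.
Hence the expansion of sqrt(239) is a_0 = 15 followed by the repeating block 2, 5, 1, 2, 4, 15, 4, 2, 1, 5, 2, 30 (period 12).

[15; (2, 5, 1, 2, 4, 15, 4, 2, 1, 5, 2, 30)]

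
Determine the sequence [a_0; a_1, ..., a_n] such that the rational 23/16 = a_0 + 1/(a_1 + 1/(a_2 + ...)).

Run the Euclidean algorithm on 23 and 16; the successive quotients are the partial quotients a_0, a_1, ... (each step inverts the fractional part left over by the previous one):
  23 = 1*16 + 7, so a_0 = 1.
  16 = 2*7 + 2, so a_1 = 2.
  7 = 3*2 + 1, so a_2 = 3.
  2 = 2*1 + 0, so a_3 = 2.
The remainder reaches 0 after 4 divisions, so the expansion has 4 partial quotients, read off in order.

[1; 2, 3, 2]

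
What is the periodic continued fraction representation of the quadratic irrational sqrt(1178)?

[34; (3, 9, 2, 9, 3, 68)]

Write x_i = (sqrt(1178) + m_i)/d_i with (m_0, d_0) = (0, 1). a_0 = floor(sqrt(1178)) = 34, since 34^2 = 1156 <= 1178 < 1225 = 35^2.
Iterate m_{i+1} = d_i*a_i - m_i, d_{i+1} = (1178 - m_{i+1}^2)/d_i, a_{i+1} = floor((a_0 + m_{i+1})/d_{i+1}):
  m_1 = 1*34 - 0 = 34, d_1 = (1178 - 34^2)/1 = 22/1 = 22, a_1 = floor((34 + 34)/22) = 3.
  m_2 = 22*3 - 34 = 32, d_2 = (1178 - 32^2)/22 = 154/22 = 7, a_2 = floor((34 + 32)/7) = 9.
  m_3 = 7*9 - 32 = 31, d_3 = (1178 - 31^2)/7 = 217/7 = 31, a_3 = floor((34 + 31)/31) = 2.
  m_4 = 31*2 - 31 = 31, d_4 = (1178 - 31^2)/31 = 217/31 = 7, a_4 = floor((34 + 31)/7) = 9.
  m_5 = 7*9 - 31 = 32, d_5 = (1178 - 32^2)/7 = 154/7 = 22, a_5 = floor((34 + 32)/22) = 3.
  m_6 = 22*3 - 32 = 34, d_6 = (1178 - 34^2)/22 = 22/22 = 1, a_6 = floor((34 + 34)/1) = 68.
  m_7 = 1*68 - 34 = 34, d_7 = (1178 - 34^2)/1 = 22/1 = 22: (m_7, d_7) = (m_1, d_1) = (34, 22), so from here the quotients repeat a_1, ..., a_6; the period length is 6.
Hence the expansion of sqrt(1178) is a_0 = 34 followed by the repeating block 3, 9, 2, 9, 3, 68 (period 6).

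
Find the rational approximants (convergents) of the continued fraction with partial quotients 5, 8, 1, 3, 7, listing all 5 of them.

5/1, 41/8, 46/9, 179/35, 1299/254

Using the convergent recurrence p_i = a_i*p_{i-1} + p_{i-2}, q_i = a_i*q_{i-1} + q_{i-2} with p_{-2}=0, p_{-1}=1, q_{-2}=1, q_{-1}=0:
  i=0: a_0=5, p_0 = 5*1 + 0 = 5, q_0 = 5*0 + 1 = 1.
  i=1: a_1=8, p_1 = 8*5 + 1 = 41, q_1 = 8*1 + 0 = 8.
  i=2: a_2=1, p_2 = 1*41 + 5 = 46, q_2 = 1*8 + 1 = 9.
  i=3: a_3=3, p_3 = 3*46 + 41 = 179, q_3 = 3*9 + 8 = 35.
  i=4: a_4=7, p_4 = 7*179 + 46 = 1299, q_4 = 7*35 + 9 = 254.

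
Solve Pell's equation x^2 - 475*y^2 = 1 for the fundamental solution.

First expand sqrt(475) as a continued fraction. With x_i = (sqrt(475) + m_i)/d_i and (m_0, d_0) = (0, 1): a_0 = floor(sqrt(475)) = 21, since 21^2 = 441 <= 475 < 484 = 22^2.
Iterate m_{i+1} = d_i*a_i - m_i, d_{i+1} = (475 - m_{i+1}^2)/d_i, a_{i+1} = floor((a_0 + m_{i+1})/d_{i+1}):
  m_1 = 1*21 - 0 = 21, d_1 = (475 - 21^2)/1 = 34/1 = 34, a_1 = floor((21 + 21)/34) = 1.
  m_2 = 34*1 - 21 = 13, d_2 = (475 - 13^2)/34 = 306/34 = 9, a_2 = floor((21 + 13)/9) = 3.
  m_3 = 9*3 - 13 = 14, d_3 = (475 - 14^2)/9 = 279/9 = 31, a_3 = floor((21 + 14)/31) = 1.
  m_4 = 31*1 - 14 = 17, d_4 = (475 - 17^2)/31 = 186/31 = 6, a_4 = floor((21 + 17)/6) = 6.
  m_5 = 6*6 - 17 = 19, d_5 = (475 - 19^2)/6 = 114/6 = 19, a_5 = floor((21 + 19)/19) = 2.
  m_6 = 19*2 - 19 = 19, d_6 = (475 - 19^2)/19 = 114/19 = 6, a_6 = floor((21 + 19)/6) = 6.
  m_7 = 6*6 - 19 = 17, d_7 = (475 - 17^2)/6 = 186/6 = 31, a_7 = floor((21 + 17)/31) = 1.
  m_8 = 31*1 - 17 = 14, d_8 = (475 - 14^2)/31 = 279/31 = 9, a_8 = floor((21 + 14)/9) = 3.
  m_9 = 9*3 - 14 = 13, d_9 = (475 - 13^2)/9 = 306/9 = 34, a_9 = floor((21 + 13)/34) = 1.
  m_10 = 34*1 - 13 = 21, d_10 = (475 - 21^2)/34 = 34/34 = 1, a_10 = floor((21 + 21)/1) = 42.
  m_11 = 1*42 - 21 = 21, d_11 = (475 - 21^2)/1 = 34/1 = 34: (m_11, d_11) = (m_1, d_1) = (21, 34), so from here the quotients repeat a_1, ..., a_10; the period length is 10.
So sqrt(475) = [21; (1, 3, 1, 6, 2, 6, 1, 3, 1, 42)] with period length k = 10.
k is even, so the fundamental solution of x^2 - 475y^2 = 1 is (p_{k-1}, q_{k-1}) = (p_9, q_9); compute convergents through index 9.
Convergents (p_i = a_i*p_{i-1} + p_{i-2}, q_i = a_i*q_{i-1} + q_{i-2} with p_{-2}=0, p_{-1}=1, q_{-2}=1, q_{-1}=0):
  i=0: a_0=21, p_0 = 21*1 + 0 = 21, q_0 = 21*0 + 1 = 1.
  i=1: a_1=1, p_1 = 1*21 + 1 = 22, q_1 = 1*1 + 0 = 1.
  i=2: a_2=3, p_2 = 3*22 + 21 = 87, q_2 = 3*1 + 1 = 4.
  i=3: a_3=1, p_3 = 1*87 + 22 = 109, q_3 = 1*4 + 1 = 5.
  i=4: a_4=6, p_4 = 6*109 + 87 = 741, q_4 = 6*5 + 4 = 34.
  i=5: a_5=2, p_5 = 2*741 + 109 = 1591, q_5 = 2*34 + 5 = 73.
  i=6: a_6=6, p_6 = 6*1591 + 741 = 10287, q_6 = 6*73 + 34 = 472.
  i=7: a_7=1, p_7 = 1*10287 + 1591 = 11878, q_7 = 1*472 + 73 = 545.
  i=8: a_8=3, p_8 = 3*11878 + 10287 = 45921, q_8 = 3*545 + 472 = 2107.
  i=9: a_9=1, p_9 = 1*45921 + 11878 = 57799, q_9 = 1*2107 + 545 = 2652.
Check: 57799^2 - 475*2652^2 = 3340724401 - 3340724400 = 1, so (x, y) = (57799, 2652) solves the equation, and by the theorem it is the least positive solution.

(x, y) = (57799, 2652)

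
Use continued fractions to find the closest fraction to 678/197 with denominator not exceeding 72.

148/43

Expand x = 678/197 as a continued fraction with the Euclidean algorithm:
  678 = 3*197 + 87, so a_0 = 3.
  197 = 2*87 + 23, so a_1 = 2.
  87 = 3*23 + 18, so a_2 = 3.
  23 = 1*18 + 5, so a_3 = 1.
  18 = 3*5 + 3, so a_4 = 3.
  5 = 1*3 + 2, so a_5 = 1.
  3 = 1*2 + 1, so a_6 = 1.
  2 = 2*1 + 0, so a_7 = 2.
so x = [3; 2, 3, 1, 3, 1, 1, 2].
Convergents (p_i = a_i*p_{i-1} + p_{i-2}, q_i = a_i*q_{i-1} + q_{i-2} with p_{-2}=0, p_{-1}=1, q_{-2}=1, q_{-1}=0), until the denominator exceeds 72:
  i=0: a_0=3, p_0 = 3*1 + 0 = 3, q_0 = 3*0 + 1 = 1.
  i=1: a_1=2, p_1 = 2*3 + 1 = 7, q_1 = 2*1 + 0 = 2.
  i=2: a_2=3, p_2 = 3*7 + 3 = 24, q_2 = 3*2 + 1 = 7.
  i=3: a_3=1, p_3 = 1*24 + 7 = 31, q_3 = 1*7 + 2 = 9.
  i=4: a_4=3, p_4 = 3*31 + 24 = 117, q_4 = 3*9 + 7 = 34.
  i=5: a_5=1, p_5 = 1*117 + 31 = 148, q_5 = 1*34 + 9 = 43.
  i=6: a_6=1, p_6 = 1*148 + 117 = 265, q_6 = 1*43 + 34 = 77.
q_6 = 77 > 72, so the last convergent with denominator <= 72 is p_5/q_5 = 148/43.
The closest fraction with denominator <= 72 is either p_5/q_5 or the intermediate fraction (k*p_5 + p_4)/(k*q_5 + q_4) with the largest k >= 1 whose denominator stays <= 72; these approach x as k grows, and every other convergent or intermediate fraction in range is farther away.
Largest k: floor((72 - q_4)/q_5) = floor((72 - 34)/43) = 0.
Since k = 0, no intermediate fraction beyond p_5/q_5 has denominator <= 72, so the convergent 148/43 is the closest (its error is |678*43 - 148*197|/(197*43) = 2/8471).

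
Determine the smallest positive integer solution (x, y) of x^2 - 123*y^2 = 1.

(x, y) = (122, 11)

First expand sqrt(123) as a continued fraction. With x_i = (sqrt(123) + m_i)/d_i and (m_0, d_0) = (0, 1): a_0 = floor(sqrt(123)) = 11, since 11^2 = 121 <= 123 < 144 = 12^2.
Iterate m_{i+1} = d_i*a_i - m_i, d_{i+1} = (123 - m_{i+1}^2)/d_i, a_{i+1} = floor((a_0 + m_{i+1})/d_{i+1}):
  m_1 = 1*11 - 0 = 11, d_1 = (123 - 11^2)/1 = 2/1 = 2, a_1 = floor((11 + 11)/2) = 11.
  m_2 = 2*11 - 11 = 11, d_2 = (123 - 11^2)/2 = 2/2 = 1, a_2 = floor((11 + 11)/1) = 22.
  m_3 = 1*22 - 11 = 11, d_3 = (123 - 11^2)/1 = 2/1 = 2: (m_3, d_3) = (m_1, d_1) = (11, 2), so from here the quotients repeat a_1, a_2; the period length is 2.
So sqrt(123) = [11; (11, 22)] with period length k = 2.
k is even, so the fundamental solution of x^2 - 123y^2 = 1 is (p_{k-1}, q_{k-1}) = (p_1, q_1); compute convergents through index 1.
Convergents (p_i = a_i*p_{i-1} + p_{i-2}, q_i = a_i*q_{i-1} + q_{i-2} with p_{-2}=0, p_{-1}=1, q_{-2}=1, q_{-1}=0):
  i=0: a_0=11, p_0 = 11*1 + 0 = 11, q_0 = 11*0 + 1 = 1.
  i=1: a_1=11, p_1 = 11*11 + 1 = 122, q_1 = 11*1 + 0 = 11.
Check: 122^2 - 123*11^2 = 14884 - 14883 = 1, so (x, y) = (122, 11) solves the equation, and by the theorem it is the least positive solution.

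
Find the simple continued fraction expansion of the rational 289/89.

[3; 4, 22]

Run the Euclidean algorithm on 289 and 89; the successive quotients are the partial quotients a_0, a_1, ... (each step inverts the fractional part left over by the previous one):
  289 = 3*89 + 22, so a_0 = 3.
  89 = 4*22 + 1, so a_1 = 4.
  22 = 22*1 + 0, so a_2 = 22.
The remainder reaches 0 after 3 divisions, so the expansion has 3 partial quotients, read off in order.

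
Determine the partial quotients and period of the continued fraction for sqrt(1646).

[40; (1, 1, 3, 40, 3, 1, 1, 80)]

Write x_i = (sqrt(1646) + m_i)/d_i with (m_0, d_0) = (0, 1). a_0 = floor(sqrt(1646)) = 40, since 40^2 = 1600 <= 1646 < 1681 = 41^2.
Iterate m_{i+1} = d_i*a_i - m_i, d_{i+1} = (1646 - m_{i+1}^2)/d_i, a_{i+1} = floor((a_0 + m_{i+1})/d_{i+1}):
  m_1 = 1*40 - 0 = 40, d_1 = (1646 - 40^2)/1 = 46/1 = 46, a_1 = floor((40 + 40)/46) = 1.
  m_2 = 46*1 - 40 = 6, d_2 = (1646 - 6^2)/46 = 1610/46 = 35, a_2 = floor((40 + 6)/35) = 1.
  m_3 = 35*1 - 6 = 29, d_3 = (1646 - 29^2)/35 = 805/35 = 23, a_3 = floor((40 + 29)/23) = 3.
  m_4 = 23*3 - 29 = 40, d_4 = (1646 - 40^2)/23 = 46/23 = 2, a_4 = floor((40 + 40)/2) = 40.
  m_5 = 2*40 - 40 = 40, d_5 = (1646 - 40^2)/2 = 46/2 = 23, a_5 = floor((40 + 40)/23) = 3.
  m_6 = 23*3 - 40 = 29, d_6 = (1646 - 29^2)/23 = 805/23 = 35, a_6 = floor((40 + 29)/35) = 1.
  m_7 = 35*1 - 29 = 6, d_7 = (1646 - 6^2)/35 = 1610/35 = 46, a_7 = floor((40 + 6)/46) = 1.
  m_8 = 46*1 - 6 = 40, d_8 = (1646 - 40^2)/46 = 46/46 = 1, a_8 = floor((40 + 40)/1) = 80.
  m_9 = 1*80 - 40 = 40, d_9 = (1646 - 40^2)/1 = 46/1 = 46: (m_9, d_9) = (m_1, d_1) = (40, 46), so from here the quotients repeat a_1, ..., a_8; the period length is 8.
Hence the expansion of sqrt(1646) is a_0 = 40 followed by the repeating block 1, 1, 3, 40, 3, 1, 1, 80 (period 8).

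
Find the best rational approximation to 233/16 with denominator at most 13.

131/9

Expand x = 233/16 as a continued fraction with the Euclidean algorithm:
  233 = 14*16 + 9, so a_0 = 14.
  16 = 1*9 + 7, so a_1 = 1.
  9 = 1*7 + 2, so a_2 = 1.
  7 = 3*2 + 1, so a_3 = 3.
  2 = 2*1 + 0, so a_4 = 2.
so x = [14; 1, 1, 3, 2].
Convergents (p_i = a_i*p_{i-1} + p_{i-2}, q_i = a_i*q_{i-1} + q_{i-2} with p_{-2}=0, p_{-1}=1, q_{-2}=1, q_{-1}=0), until the denominator exceeds 13:
  i=0: a_0=14, p_0 = 14*1 + 0 = 14, q_0 = 14*0 + 1 = 1.
  i=1: a_1=1, p_1 = 1*14 + 1 = 15, q_1 = 1*1 + 0 = 1.
  i=2: a_2=1, p_2 = 1*15 + 14 = 29, q_2 = 1*1 + 1 = 2.
  i=3: a_3=3, p_3 = 3*29 + 15 = 102, q_3 = 3*2 + 1 = 7.
  i=4: a_4=2, p_4 = 2*102 + 29 = 233, q_4 = 2*7 + 2 = 16.
q_4 = 16 > 13, so the last convergent with denominator <= 13 is p_3/q_3 = 102/7.
The closest fraction with denominator <= 13 is either p_3/q_3 or the intermediate fraction (k*p_3 + p_2)/(k*q_3 + q_2) with the largest k >= 1 whose denominator stays <= 13; these approach x as k grows, and every other convergent or intermediate fraction in range is farther away.
Largest k: floor((13 - q_2)/q_3) = floor((13 - 2)/7) = 1.
That gives (1*102 + 29)/(1*7 + 2) = 131/9.
Compare the errors: |x - 102/7| = |233*7 - 102*16|/(16*7) = 1/112, and |x - 131/9| = |233*9 - 131*16|/(16*9) = 1/144.
Cross-multiplying, 1*112 = 112 < 144 = 1*144, so 1/144 is smaller: the intermediate fraction 131/9 is closer to x than 102/7.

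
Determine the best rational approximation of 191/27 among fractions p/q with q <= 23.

99/14

Expand x = 191/27 as a continued fraction with the Euclidean algorithm:
  191 = 7*27 + 2, so a_0 = 7.
  27 = 13*2 + 1, so a_1 = 13.
  2 = 2*1 + 0, so a_2 = 2.
so x = [7; 13, 2].
Convergents (p_i = a_i*p_{i-1} + p_{i-2}, q_i = a_i*q_{i-1} + q_{i-2} with p_{-2}=0, p_{-1}=1, q_{-2}=1, q_{-1}=0), until the denominator exceeds 23:
  i=0: a_0=7, p_0 = 7*1 + 0 = 7, q_0 = 7*0 + 1 = 1.
  i=1: a_1=13, p_1 = 13*7 + 1 = 92, q_1 = 13*1 + 0 = 13.
  i=2: a_2=2, p_2 = 2*92 + 7 = 191, q_2 = 2*13 + 1 = 27.
q_2 = 27 > 23, so the last convergent with denominator <= 23 is p_1/q_1 = 92/13.
The closest fraction with denominator <= 23 is either p_1/q_1 or the intermediate fraction (k*p_1 + p_0)/(k*q_1 + q_0) with the largest k >= 1 whose denominator stays <= 23; these approach x as k grows, and every other convergent or intermediate fraction in range is farther away.
Largest k: floor((23 - q_0)/q_1) = floor((23 - 1)/13) = 1.
That gives (1*92 + 7)/(1*13 + 1) = 99/14.
Compare the errors: |x - 92/13| = |191*13 - 92*27|/(27*13) = 1/351, and |x - 99/14| = |191*14 - 99*27|/(27*14) = 1/378.
Cross-multiplying, 1*351 = 351 < 378 = 1*378, so 1/378 is smaller: the intermediate fraction 99/14 is closer to x than 92/13.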